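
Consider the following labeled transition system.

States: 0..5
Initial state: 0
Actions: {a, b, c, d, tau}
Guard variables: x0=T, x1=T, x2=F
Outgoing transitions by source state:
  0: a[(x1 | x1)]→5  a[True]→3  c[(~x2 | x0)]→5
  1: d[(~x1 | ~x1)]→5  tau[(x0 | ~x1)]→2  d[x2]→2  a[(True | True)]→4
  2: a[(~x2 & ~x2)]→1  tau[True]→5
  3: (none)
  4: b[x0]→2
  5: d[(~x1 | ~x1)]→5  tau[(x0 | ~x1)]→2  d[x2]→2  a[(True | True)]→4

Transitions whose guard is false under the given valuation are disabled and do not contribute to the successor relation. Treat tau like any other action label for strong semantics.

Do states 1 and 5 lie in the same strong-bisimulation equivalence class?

Bisimulation quotient by refinement:
  P[0] = {{0,1,2,3,4,5}}
  P[1] = {{0},{1,2,5},{3},{4}}
  P[2] = {{0},{1,5},{2},{3},{4}}
Fixed point at round 3; 5 class(es).
[1]={1,5}  [5]={1,5}

Answer: BISIMILAR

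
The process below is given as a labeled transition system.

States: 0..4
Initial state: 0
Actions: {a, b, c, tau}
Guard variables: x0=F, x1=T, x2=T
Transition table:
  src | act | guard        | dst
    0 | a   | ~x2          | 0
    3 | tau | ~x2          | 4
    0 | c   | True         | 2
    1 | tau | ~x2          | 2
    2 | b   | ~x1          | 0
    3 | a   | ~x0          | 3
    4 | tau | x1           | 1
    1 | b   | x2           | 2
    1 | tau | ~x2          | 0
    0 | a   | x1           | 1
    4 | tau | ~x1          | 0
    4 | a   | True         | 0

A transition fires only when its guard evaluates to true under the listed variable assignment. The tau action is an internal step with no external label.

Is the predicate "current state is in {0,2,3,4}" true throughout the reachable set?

Inv-set: {0,2,3,4}
Reach set: {0,1,2}
  0: safe
  1: ✗ unsafe
  2: safe
witness against invariant: a → 1

Answer: INVARIANT VIOLATED at state 1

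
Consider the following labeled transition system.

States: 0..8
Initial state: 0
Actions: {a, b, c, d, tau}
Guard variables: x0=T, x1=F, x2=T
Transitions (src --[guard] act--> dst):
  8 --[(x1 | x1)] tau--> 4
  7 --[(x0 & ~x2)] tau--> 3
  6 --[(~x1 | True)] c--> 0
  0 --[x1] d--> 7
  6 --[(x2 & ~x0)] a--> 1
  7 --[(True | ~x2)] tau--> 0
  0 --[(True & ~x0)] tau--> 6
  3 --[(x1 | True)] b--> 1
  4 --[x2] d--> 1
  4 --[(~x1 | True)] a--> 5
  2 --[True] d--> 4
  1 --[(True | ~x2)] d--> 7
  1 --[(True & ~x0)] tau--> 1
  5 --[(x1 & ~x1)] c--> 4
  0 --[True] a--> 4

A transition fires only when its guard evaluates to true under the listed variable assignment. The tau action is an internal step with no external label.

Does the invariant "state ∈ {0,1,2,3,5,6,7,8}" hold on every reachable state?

Answer: INVARIANT VIOLATED at state 4

Trace:
Inv-set: {0,1,2,3,5,6,7,8}
Reach set: {0,1,4,5,7}
  0: safe
  1: safe
  4: outside
  5: safe
  7: safe
reach 4 via a — violates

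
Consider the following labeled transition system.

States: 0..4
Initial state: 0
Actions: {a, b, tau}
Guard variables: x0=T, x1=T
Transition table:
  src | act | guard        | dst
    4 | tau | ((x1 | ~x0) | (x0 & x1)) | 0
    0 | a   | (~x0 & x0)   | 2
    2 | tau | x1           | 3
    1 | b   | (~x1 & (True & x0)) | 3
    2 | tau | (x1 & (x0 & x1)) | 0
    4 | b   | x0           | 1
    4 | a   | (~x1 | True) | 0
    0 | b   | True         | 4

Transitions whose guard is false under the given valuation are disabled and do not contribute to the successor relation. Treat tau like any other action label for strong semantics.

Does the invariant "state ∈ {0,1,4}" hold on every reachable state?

Allowed set {0,1,4}
Reach set: {0,1,4}
  0: ok
  1: ok
  4: ok

Answer: INVARIANT HOLDS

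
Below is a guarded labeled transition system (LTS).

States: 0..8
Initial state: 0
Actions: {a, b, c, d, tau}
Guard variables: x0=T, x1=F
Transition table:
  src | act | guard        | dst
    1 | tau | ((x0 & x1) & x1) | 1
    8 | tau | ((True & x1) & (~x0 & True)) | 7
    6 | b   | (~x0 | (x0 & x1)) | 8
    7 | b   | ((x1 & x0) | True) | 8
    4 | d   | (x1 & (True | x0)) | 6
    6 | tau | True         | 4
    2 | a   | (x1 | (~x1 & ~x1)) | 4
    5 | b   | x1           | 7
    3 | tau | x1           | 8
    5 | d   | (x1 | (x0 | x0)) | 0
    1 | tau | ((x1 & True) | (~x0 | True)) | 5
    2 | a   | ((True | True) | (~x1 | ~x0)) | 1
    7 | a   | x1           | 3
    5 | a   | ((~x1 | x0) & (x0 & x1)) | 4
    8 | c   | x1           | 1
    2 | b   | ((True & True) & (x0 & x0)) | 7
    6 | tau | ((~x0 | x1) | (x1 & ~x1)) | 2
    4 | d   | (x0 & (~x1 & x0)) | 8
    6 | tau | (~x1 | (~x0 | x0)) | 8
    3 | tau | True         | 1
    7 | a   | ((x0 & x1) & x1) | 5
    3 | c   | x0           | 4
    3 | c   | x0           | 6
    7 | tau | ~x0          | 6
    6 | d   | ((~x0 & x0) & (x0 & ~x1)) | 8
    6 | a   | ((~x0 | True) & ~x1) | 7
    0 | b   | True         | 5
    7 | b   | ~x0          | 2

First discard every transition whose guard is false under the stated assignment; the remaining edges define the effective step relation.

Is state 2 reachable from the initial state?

Guard filter leaves 14 enabled edge(s).
depth 0: {0}
depth 1: {5}  now seen {0,5}
Reachable = {0,5}

Answer: UNREACHABLE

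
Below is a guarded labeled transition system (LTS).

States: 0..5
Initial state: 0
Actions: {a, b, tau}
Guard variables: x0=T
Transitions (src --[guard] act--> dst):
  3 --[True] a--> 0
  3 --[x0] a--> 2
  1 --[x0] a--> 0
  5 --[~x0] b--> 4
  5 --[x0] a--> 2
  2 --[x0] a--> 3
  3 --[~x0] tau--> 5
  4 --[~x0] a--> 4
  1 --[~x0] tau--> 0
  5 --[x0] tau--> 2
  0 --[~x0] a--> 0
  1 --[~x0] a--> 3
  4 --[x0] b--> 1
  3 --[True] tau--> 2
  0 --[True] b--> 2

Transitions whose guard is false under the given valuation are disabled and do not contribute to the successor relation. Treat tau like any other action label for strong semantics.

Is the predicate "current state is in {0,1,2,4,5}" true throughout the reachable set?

Answer: INVARIANT VIOLATED at state 3

Analysis:
Inv-set: {0,1,2,4,5}
Reachable = {0,2,3}
  0: ✓
  2: ✓
  3: ✗ unsafe
counterexample path to 3: b·a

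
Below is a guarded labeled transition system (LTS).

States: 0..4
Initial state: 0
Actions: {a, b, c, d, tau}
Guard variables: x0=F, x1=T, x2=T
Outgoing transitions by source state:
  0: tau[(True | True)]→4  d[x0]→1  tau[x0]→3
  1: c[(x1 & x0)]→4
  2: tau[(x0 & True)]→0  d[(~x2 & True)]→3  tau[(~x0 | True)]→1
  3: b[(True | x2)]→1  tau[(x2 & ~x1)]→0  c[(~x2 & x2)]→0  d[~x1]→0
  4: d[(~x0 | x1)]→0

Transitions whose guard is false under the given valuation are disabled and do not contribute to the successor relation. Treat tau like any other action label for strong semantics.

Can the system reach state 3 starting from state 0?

Guard filter leaves 4 enabled edge(s).
L0 = {0}
L1 = {4}  cumulative {0,4}
R = {0,4}

Answer: UNREACHABLE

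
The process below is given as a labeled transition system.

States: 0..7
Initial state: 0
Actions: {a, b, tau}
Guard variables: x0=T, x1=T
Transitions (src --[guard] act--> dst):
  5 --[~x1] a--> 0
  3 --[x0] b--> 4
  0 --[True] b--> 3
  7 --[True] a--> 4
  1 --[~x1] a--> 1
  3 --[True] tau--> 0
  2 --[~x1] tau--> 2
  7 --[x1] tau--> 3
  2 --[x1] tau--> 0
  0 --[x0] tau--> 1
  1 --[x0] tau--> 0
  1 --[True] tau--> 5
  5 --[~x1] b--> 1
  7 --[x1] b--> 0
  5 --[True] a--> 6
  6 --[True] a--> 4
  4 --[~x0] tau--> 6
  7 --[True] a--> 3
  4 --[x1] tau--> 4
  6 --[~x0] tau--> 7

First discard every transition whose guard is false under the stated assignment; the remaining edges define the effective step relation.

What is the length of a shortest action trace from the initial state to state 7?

Answer: UNREACHABLE

Trace:
Breadth-first toward 7:
  Layer 0: {0}
  Layer 1: {1,3}
  Layer 2: {4,5}
  Layer 3: {6}
7 never appears.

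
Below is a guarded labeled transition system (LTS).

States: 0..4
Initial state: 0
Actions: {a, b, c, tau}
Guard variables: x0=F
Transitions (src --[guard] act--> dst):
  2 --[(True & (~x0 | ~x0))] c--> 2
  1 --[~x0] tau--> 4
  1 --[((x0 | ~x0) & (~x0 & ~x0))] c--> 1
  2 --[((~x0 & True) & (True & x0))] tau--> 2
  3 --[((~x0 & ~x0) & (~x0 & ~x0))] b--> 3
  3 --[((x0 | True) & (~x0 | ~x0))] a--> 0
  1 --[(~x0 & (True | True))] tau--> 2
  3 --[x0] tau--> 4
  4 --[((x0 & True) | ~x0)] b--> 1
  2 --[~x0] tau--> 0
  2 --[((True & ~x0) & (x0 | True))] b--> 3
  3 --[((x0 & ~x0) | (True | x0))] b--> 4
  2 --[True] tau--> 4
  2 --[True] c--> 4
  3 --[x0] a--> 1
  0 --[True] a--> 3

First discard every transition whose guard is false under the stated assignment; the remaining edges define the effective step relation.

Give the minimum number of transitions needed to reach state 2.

Layered search for 2:
  L0 = {0}
  L1 = {3}
  L2 = {4}
  L3 = {1}
  L4 = {2}
2 enters at depth 4; path a·b·b·tau

Answer: 4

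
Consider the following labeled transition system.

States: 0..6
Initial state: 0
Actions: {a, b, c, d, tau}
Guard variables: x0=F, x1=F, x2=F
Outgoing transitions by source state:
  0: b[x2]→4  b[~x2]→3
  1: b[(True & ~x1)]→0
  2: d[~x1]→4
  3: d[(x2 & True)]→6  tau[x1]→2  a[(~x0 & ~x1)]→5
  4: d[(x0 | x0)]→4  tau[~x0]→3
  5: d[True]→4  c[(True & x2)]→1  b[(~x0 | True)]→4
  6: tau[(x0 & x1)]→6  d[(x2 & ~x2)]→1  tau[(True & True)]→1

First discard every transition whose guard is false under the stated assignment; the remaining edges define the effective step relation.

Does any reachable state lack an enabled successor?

Reach set: {0,3,4,5}
  0: b→3  [1 exit(s)]
  3: a→5  [1 exit(s)]
  4: tau→3  [1 exit(s)]
  5: b→4  d→4  [2 exit(s)]

Answer: DEADLOCK-FREE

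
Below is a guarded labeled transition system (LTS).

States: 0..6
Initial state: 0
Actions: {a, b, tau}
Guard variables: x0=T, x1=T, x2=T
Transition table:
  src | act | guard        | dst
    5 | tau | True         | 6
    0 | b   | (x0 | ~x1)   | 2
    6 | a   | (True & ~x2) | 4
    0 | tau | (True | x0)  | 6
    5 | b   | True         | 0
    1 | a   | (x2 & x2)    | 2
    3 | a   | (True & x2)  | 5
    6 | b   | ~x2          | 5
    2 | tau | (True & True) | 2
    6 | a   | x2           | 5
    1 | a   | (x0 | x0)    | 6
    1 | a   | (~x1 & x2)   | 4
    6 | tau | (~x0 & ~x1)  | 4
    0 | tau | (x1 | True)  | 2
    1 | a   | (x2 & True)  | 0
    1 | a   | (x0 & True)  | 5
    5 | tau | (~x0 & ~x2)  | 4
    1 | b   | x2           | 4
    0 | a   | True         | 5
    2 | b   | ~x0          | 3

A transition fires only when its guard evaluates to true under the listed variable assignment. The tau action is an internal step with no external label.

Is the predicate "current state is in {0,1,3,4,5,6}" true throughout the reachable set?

Inv-set: {0,1,3,4,5,6}
Reachable = {0,2,5,6}
  0: ok
  2: ✗ unsafe
  5: ok
  6: ok
witness against invariant: b → 2

Answer: INVARIANT VIOLATED at state 2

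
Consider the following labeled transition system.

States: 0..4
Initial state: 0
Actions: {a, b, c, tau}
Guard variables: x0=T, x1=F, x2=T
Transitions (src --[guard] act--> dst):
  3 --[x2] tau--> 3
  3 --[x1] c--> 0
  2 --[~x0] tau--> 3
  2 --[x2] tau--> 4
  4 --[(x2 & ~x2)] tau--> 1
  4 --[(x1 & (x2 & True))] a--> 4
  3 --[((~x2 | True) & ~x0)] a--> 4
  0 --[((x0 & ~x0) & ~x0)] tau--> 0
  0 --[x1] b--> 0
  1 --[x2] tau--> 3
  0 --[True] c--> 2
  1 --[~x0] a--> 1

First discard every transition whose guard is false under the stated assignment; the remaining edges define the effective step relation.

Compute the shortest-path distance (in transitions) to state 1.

Answer: UNREACHABLE

Analysis:
Layered search for 1:
  depth 0: {0}
  depth 1: {2}
  depth 2: {4}
1 never appears.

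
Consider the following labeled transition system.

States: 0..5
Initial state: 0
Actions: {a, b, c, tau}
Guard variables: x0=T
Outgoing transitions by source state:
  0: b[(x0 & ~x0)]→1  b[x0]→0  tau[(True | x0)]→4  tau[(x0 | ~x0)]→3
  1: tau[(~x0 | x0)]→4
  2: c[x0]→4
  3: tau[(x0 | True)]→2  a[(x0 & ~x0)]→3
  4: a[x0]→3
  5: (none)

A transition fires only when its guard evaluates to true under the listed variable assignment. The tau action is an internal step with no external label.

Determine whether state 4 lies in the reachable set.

Guard filter leaves 7 enabled edge(s).
L0 = {0}
L1 = {3,4}  now seen {0,3,4}
L2 = {2}  now seen {0,2,3,4}
R = {0,2,3,4}
trace reaching 4: tau

Answer: REACHABLE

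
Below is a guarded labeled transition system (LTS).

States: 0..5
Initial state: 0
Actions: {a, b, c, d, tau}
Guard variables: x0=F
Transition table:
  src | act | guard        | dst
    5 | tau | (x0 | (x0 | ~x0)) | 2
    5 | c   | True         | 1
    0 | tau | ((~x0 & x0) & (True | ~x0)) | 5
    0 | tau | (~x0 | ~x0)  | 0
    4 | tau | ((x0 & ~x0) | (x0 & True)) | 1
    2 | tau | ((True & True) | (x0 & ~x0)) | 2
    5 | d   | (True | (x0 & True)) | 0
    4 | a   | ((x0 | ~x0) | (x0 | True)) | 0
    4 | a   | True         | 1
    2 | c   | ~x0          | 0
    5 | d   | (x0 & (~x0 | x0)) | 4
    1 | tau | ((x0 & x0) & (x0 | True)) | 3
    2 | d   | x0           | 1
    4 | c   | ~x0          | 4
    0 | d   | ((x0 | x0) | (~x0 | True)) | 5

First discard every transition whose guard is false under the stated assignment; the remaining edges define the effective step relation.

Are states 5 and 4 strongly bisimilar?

Refine partition for ~:
  π0 = {{0,1,2,3,4,5}}
  π1 = {{0},{1,3},{2},{4},{5}}
5 equivalence class(es) (converged in 2)
class of 5: {5}; class of 4: {4}

Answer: NOT BISIMILAR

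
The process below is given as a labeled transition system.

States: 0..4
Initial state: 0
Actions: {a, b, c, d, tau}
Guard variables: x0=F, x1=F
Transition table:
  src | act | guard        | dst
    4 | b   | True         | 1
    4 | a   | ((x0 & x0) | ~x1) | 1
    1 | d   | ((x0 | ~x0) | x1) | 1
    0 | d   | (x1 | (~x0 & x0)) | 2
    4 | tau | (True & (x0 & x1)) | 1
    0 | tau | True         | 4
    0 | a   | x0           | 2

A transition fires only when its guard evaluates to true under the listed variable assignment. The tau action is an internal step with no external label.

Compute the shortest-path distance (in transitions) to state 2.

Answer: UNREACHABLE

Trace:
Breadth-first toward 2:
  Layer 0: {0}
  Layer 1: {4}
  Layer 2: {1}
2 never appears.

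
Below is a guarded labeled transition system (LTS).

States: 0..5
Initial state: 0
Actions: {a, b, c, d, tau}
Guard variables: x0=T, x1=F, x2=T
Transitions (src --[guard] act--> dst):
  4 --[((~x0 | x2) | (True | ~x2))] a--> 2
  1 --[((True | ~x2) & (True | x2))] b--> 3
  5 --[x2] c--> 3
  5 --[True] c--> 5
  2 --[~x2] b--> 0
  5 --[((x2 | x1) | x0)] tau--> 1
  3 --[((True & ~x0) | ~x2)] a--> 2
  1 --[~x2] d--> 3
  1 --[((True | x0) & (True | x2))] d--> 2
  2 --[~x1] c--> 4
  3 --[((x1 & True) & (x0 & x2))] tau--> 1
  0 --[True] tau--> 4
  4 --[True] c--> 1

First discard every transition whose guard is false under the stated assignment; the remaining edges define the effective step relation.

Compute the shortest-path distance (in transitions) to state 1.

Breadth-first toward 1:
  depth 0: {0}
  depth 1: {4}
  depth 2: {1,2}
first hit 1 at d=2 via tau·c

Answer: 2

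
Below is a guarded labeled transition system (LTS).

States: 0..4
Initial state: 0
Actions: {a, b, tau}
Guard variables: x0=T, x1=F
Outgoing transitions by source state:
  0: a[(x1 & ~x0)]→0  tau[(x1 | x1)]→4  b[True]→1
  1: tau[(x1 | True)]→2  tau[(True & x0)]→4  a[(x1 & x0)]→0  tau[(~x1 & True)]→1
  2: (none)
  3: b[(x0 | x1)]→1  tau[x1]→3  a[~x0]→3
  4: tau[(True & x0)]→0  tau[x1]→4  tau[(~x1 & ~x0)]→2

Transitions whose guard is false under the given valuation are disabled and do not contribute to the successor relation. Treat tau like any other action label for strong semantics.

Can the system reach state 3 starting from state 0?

Answer: UNREACHABLE

Analysis:
6 transition(s) survive guard evaluation.
Layer 0: {0}
Layer 1: {1}  now seen {0,1}
Layer 2: {2,4}  now seen {0,1,2,4}
Reach set: {0,1,2,4}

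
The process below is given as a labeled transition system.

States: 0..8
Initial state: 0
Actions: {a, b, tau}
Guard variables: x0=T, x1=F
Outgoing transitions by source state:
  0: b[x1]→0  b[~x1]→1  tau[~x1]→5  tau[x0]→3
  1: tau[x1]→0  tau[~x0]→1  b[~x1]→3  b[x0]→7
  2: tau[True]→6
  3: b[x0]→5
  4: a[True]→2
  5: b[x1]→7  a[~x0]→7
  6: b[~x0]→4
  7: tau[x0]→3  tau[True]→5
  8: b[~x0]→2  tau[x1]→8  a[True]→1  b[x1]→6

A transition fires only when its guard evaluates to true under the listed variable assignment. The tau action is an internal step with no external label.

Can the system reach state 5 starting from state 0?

Guard filter leaves 11 enabled edge(s).
depth 0: {0}
depth 1: {1,3,5}  now seen {0,1,3,5}
depth 2: {7}  now seen {0,1,3,5,7}
Reachable = {0,1,3,5,7}
trace reaching 5: tau

Answer: REACHABLE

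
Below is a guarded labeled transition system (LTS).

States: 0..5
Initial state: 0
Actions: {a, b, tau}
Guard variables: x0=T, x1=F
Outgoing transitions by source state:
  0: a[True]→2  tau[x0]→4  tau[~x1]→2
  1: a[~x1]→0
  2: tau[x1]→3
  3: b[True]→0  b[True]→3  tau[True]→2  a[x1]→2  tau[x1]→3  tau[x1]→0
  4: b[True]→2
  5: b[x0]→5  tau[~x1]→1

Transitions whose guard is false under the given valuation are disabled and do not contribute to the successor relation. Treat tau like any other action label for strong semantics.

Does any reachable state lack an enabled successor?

R = {0,2,4}
  0: a→2  tau→2  tau→4  [3 out]
  2: ∅  [deadlock]
  4: b→2  [1 out]
witness 2: a

Answer: DEADLOCK at state 2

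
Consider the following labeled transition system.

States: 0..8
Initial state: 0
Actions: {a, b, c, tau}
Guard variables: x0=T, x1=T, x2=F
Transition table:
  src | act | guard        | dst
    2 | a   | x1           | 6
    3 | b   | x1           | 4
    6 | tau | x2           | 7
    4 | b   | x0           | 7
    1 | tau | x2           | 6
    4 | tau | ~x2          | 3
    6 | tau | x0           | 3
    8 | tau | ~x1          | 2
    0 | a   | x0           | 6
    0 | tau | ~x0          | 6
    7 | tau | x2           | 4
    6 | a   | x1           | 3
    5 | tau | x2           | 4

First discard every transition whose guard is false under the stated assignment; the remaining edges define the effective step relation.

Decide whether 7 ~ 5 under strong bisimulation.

Answer: BISIMILAR

Working:
Bisimulation quotient by refinement:
  round 0: {{0,1,2,3,4,5,6,7,8}}
  round 1: {{0,2},{1,5,7,8},{3},{4},{6}}
5 equivalence class(es) (converged in 2)
7∈{1,5,7,8}, 5∈{1,5,7,8}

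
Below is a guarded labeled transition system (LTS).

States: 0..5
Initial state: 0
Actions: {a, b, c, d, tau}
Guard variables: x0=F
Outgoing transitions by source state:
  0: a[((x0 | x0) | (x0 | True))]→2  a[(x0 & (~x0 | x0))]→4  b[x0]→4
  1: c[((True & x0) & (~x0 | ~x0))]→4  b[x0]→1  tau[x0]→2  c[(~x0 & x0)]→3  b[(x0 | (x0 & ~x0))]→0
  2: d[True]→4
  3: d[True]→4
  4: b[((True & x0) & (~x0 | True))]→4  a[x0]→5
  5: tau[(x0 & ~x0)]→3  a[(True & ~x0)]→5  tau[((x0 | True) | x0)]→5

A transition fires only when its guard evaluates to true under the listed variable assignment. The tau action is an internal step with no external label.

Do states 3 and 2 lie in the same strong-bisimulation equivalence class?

Refine partition for ~:
  π0 = {{0,1,2,3,4,5}}
  π1 = {{0},{1,4},{2,3},{5}}
Fixed point at round 2; 4 class(es).
3∈{2,3}, 2∈{2,3}

Answer: BISIMILAR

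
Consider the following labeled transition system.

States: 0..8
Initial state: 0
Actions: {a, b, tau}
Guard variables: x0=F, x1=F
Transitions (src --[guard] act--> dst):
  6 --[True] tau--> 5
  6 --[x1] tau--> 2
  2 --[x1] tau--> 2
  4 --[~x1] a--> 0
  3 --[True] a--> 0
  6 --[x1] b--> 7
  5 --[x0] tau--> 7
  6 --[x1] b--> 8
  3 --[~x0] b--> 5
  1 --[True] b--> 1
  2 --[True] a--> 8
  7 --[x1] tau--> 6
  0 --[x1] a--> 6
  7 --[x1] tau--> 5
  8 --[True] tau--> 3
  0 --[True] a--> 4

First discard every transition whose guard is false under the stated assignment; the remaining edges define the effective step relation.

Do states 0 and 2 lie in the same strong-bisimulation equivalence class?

Answer: NOT BISIMILAR

Analysis:
Refine partition for ~:
  π0 = {{0,1,2,3,4,5,6,7,8}}
  π1 = {{0,2,4},{1},{3},{5,7},{6,8}}
  π2 = {{0,4},{1},{2},{3},{5,7},{6},{8}}
7 equivalence class(es) (converged in 3)
[0]={0,4}  [2]={2}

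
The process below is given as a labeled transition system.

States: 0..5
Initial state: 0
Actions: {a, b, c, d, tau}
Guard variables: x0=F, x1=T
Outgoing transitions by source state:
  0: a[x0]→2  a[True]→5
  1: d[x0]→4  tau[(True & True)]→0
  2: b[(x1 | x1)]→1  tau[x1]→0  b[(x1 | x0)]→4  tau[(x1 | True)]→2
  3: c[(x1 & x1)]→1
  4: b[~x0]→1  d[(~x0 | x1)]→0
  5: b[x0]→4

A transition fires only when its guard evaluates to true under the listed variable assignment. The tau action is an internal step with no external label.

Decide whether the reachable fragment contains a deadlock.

R = {0,5}
  0: a→5  [1 out]
  5: ∅  [STUCK]
witness 5: a

Answer: DEADLOCK at state 5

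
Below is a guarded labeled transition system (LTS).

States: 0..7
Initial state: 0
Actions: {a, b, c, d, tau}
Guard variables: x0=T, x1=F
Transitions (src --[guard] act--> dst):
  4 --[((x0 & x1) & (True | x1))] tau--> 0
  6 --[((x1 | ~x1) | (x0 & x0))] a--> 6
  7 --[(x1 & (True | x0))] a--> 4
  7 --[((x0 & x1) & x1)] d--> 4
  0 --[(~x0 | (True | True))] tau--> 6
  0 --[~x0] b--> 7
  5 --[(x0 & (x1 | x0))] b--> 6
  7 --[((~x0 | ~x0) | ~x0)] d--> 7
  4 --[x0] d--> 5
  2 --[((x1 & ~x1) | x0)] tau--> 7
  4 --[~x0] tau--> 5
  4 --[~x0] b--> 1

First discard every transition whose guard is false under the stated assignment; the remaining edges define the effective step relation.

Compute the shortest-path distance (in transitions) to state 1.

Breadth-first toward 1:
  L0 = {0}
  L1 = {6}
1 never appears.

Answer: UNREACHABLE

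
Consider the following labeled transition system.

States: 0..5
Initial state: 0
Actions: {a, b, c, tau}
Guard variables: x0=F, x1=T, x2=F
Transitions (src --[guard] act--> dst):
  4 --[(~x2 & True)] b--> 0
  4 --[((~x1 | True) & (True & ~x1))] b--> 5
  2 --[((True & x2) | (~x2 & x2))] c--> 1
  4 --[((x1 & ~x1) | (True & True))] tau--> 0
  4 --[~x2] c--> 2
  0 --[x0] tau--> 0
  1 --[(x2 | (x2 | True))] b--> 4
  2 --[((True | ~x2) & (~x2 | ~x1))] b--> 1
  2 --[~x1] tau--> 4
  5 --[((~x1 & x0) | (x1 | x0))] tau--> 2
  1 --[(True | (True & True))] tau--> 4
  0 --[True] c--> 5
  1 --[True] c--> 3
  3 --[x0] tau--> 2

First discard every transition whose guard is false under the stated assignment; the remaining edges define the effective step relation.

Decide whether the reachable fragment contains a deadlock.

Reachable = {0,1,2,3,4,5}
  0: c→5  [1 exit(s)]
  1: b→4  c→3  tau→4  [3 exit(s)]
  2: b→1  [1 exit(s)]
  3: ∅  [no exit]
  4: b→0  c→2  tau→0  [3 exit(s)]
  5: tau→2  [1 exit(s)]
Path to 3: c·tau·b·c

Answer: DEADLOCK at state 3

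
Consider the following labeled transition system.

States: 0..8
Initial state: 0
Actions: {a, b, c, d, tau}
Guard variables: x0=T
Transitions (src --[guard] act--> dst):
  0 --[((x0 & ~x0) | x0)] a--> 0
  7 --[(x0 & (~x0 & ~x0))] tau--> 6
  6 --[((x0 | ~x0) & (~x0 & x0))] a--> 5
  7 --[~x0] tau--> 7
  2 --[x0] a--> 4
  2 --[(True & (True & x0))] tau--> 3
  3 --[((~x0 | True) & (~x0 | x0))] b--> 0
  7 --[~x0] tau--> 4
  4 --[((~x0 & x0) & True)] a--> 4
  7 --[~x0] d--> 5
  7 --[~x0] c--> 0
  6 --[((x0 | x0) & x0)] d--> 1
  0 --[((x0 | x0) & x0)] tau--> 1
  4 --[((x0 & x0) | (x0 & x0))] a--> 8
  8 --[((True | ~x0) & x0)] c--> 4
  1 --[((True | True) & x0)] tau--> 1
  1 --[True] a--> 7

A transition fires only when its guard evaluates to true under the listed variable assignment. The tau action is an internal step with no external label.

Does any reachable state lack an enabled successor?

Answer: DEADLOCK at state 7

Analysis:
R = {0,1,7}
  0: a→0  tau→1  [2 out]
  1: a→7  tau→1  [2 out]
  7: ∅  [no exit]
witness 7: tau·a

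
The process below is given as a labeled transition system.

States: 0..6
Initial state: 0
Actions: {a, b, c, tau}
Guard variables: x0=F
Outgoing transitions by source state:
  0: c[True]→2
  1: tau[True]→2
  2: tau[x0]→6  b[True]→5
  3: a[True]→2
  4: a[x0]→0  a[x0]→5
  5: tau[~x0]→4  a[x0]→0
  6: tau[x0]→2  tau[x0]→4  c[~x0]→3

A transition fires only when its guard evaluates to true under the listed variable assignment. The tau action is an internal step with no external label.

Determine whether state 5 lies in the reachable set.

Answer: REACHABLE

Working:
Guard filter leaves 6 enabled edge(s).
Layer 0: {0}
Layer 1: {2}  now seen {0,2}
Layer 2: {5}  now seen {0,2,5}
Layer 3: {4}  now seen {0,2,4,5}
R = {0,2,4,5}
Path to 5: c·b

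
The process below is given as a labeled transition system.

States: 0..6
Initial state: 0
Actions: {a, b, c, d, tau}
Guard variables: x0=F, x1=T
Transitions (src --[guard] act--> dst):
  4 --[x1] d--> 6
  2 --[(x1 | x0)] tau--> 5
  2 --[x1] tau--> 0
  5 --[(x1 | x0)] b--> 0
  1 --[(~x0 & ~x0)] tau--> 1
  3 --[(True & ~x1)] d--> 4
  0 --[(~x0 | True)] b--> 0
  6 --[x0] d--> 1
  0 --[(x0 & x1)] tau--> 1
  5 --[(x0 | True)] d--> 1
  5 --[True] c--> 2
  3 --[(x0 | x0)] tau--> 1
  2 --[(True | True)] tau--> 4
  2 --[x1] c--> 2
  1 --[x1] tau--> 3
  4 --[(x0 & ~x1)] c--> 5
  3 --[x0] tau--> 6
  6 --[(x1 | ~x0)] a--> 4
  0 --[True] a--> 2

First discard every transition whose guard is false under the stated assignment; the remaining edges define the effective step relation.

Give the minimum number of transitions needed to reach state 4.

Answer: 2

Analysis:
Breadth-first toward 4:
  L0 = {0}
  L1 = {2}
  L2 = {4,5}
depth(4)=2, e.g. a·tau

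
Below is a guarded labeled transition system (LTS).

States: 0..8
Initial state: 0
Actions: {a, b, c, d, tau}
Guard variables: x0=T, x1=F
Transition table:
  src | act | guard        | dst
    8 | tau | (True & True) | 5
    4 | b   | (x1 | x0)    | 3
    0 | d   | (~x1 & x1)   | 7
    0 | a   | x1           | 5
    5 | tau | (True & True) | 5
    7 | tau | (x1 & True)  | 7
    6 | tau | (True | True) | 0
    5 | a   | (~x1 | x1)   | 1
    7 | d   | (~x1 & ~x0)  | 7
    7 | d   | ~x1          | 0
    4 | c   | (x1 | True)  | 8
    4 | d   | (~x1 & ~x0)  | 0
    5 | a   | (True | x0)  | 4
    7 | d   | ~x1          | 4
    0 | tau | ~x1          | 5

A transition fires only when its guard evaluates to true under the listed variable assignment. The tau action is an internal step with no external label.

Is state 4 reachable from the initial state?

Answer: REACHABLE

Analysis:
After dropping false guards: 10 live edges.
L0 = {0}
L1 = {5}  total {0,5}
L2 = {1,4}  total {0,1,4,5}
L3 = {3,8}  total {0,1,3,4,5,8}
Reach set: {0,1,3,4,5,8}
Path to 4: tau·a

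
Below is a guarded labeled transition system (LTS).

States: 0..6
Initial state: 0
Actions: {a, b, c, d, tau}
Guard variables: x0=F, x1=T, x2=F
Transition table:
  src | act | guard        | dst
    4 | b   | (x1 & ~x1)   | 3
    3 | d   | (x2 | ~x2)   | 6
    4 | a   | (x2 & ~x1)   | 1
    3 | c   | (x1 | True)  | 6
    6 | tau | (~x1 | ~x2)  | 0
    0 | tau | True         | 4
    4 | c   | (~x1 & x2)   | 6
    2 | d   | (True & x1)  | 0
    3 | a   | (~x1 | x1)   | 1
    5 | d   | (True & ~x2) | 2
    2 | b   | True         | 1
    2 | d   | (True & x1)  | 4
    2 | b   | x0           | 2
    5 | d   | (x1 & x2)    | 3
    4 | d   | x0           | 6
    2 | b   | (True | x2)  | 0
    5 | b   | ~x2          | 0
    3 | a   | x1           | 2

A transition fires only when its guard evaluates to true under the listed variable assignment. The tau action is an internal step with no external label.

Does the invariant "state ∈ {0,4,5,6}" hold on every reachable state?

Answer: INVARIANT HOLDS

Working:
Inv-set: {0,4,5,6}
R = {0,4}
  0: safe
  4: safe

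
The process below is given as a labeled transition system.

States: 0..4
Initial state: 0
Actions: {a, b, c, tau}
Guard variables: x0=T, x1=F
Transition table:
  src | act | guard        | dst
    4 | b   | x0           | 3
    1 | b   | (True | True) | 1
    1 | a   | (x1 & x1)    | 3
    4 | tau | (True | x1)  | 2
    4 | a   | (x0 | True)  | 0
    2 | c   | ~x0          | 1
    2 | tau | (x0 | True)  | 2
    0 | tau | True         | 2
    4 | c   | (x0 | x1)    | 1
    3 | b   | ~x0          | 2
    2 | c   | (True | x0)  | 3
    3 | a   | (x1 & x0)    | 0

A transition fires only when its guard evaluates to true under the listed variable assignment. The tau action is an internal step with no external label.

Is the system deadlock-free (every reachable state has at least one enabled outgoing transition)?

Reach set: {0,2,3}
  0: tau→2  [1 exit(s)]
  2: c→3  tau→2  [2 exit(s)]
  3: ∅  [no exit]
witness 3: tau·c

Answer: DEADLOCK at state 3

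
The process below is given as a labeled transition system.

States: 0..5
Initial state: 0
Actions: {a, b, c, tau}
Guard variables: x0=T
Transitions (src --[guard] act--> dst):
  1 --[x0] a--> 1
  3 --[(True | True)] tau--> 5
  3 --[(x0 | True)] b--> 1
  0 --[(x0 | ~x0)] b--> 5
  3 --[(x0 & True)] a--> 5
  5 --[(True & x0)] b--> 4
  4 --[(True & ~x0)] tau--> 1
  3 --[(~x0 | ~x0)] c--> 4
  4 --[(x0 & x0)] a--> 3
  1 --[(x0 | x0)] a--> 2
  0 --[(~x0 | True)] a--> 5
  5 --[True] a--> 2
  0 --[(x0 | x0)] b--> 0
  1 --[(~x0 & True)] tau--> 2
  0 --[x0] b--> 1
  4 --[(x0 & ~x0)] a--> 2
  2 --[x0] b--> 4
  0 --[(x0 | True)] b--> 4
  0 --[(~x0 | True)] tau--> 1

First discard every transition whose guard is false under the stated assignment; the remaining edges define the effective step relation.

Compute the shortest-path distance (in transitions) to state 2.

Breadth-first toward 2:
  Layer 0: {0}
  Layer 1: {1,4,5}
  Layer 2: {2,3}
first hit 2 at d=2 via a·a

Answer: 2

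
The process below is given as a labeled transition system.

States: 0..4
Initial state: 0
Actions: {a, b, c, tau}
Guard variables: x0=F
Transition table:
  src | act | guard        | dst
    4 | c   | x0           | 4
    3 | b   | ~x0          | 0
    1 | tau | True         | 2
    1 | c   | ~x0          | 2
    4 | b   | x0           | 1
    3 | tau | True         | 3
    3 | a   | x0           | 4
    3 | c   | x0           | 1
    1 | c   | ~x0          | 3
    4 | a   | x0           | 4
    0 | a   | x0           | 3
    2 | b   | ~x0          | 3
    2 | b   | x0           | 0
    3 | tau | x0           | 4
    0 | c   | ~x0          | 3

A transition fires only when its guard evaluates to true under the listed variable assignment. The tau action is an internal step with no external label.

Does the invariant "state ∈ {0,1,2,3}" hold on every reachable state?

Safe = {0,1,2,3}
Reach set: {0,3}
  0: ok
  3: ok

Answer: INVARIANT HOLDS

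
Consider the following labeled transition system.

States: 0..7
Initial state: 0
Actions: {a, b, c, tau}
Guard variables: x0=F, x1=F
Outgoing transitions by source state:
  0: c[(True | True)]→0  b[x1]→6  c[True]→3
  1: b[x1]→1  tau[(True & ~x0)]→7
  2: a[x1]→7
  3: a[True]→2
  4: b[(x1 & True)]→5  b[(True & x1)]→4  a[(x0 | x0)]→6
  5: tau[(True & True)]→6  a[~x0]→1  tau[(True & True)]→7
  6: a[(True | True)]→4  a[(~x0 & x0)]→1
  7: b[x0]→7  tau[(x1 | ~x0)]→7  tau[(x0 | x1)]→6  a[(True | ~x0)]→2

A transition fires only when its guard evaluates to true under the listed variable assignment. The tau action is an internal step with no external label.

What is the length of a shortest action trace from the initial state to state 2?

Breadth-first toward 2:
  L0 = {0}
  L1 = {3}
  L2 = {2}
2 enters at depth 2; path c·a

Answer: 2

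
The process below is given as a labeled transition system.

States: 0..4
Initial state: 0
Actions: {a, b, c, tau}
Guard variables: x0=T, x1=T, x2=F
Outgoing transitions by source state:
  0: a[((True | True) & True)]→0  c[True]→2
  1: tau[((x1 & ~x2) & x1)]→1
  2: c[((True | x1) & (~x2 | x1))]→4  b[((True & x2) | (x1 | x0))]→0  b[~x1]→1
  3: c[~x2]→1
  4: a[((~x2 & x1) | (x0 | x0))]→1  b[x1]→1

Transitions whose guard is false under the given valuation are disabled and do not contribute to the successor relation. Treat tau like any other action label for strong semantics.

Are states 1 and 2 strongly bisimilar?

Refine partition for ~:
  P[0] = {{0,1,2,3,4}}
  P[1] = {{0},{1},{2},{3},{4}}
stable after 2 split(s): 5 block(s)
1∈{1}, 2∈{2}

Answer: NOT BISIMILAR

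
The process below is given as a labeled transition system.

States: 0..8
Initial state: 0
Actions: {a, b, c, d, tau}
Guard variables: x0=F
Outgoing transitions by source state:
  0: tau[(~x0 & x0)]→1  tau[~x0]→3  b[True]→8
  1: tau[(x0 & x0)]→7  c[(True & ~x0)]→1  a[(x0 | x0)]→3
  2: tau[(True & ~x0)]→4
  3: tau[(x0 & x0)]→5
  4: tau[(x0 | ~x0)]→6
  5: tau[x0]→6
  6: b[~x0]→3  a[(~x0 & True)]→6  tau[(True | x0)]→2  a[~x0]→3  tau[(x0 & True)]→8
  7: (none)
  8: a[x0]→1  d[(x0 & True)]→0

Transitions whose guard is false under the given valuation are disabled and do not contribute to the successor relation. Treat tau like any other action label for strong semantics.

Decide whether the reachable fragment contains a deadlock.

Answer: DEADLOCK at state 3

Working:
R = {0,3,8}
  0: b→8  tau→3  [2 out]
  3: ∅  [deadlock]
  8: ∅  [deadlock]
trace reaching 3: tau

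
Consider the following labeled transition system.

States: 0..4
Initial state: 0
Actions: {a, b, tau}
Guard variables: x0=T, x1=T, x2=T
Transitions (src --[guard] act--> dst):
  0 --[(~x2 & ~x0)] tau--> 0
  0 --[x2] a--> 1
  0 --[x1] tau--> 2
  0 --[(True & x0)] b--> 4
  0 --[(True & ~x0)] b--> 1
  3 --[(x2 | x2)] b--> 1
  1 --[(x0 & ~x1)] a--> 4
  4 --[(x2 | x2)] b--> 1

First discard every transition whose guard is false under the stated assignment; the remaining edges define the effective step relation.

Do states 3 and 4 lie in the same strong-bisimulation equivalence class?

Answer: BISIMILAR

Trace:
Refine partition for ~:
  P[0] = {{0,1,2,3,4}}
  P[1] = {{0},{1,2},{3,4}}
3 equivalence class(es) (converged in 2)
[3]={3,4}  [4]={3,4}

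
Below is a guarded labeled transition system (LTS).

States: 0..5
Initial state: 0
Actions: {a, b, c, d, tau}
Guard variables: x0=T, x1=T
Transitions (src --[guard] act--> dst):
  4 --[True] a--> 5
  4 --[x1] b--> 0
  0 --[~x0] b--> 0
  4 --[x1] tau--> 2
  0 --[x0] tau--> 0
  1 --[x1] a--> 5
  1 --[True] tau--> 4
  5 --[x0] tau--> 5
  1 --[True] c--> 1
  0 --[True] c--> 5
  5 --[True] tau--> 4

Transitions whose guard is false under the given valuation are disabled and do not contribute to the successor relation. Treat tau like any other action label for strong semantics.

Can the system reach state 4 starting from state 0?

Answer: REACHABLE

Trace:
After dropping false guards: 10 live edges.
Layer 0: {0}
Layer 1: {5}  cumulative {0,5}
Layer 2: {4}  cumulative {0,4,5}
Layer 3: {2}  cumulative {0,2,4,5}
R = {0,2,4,5}
witness 4: c·tau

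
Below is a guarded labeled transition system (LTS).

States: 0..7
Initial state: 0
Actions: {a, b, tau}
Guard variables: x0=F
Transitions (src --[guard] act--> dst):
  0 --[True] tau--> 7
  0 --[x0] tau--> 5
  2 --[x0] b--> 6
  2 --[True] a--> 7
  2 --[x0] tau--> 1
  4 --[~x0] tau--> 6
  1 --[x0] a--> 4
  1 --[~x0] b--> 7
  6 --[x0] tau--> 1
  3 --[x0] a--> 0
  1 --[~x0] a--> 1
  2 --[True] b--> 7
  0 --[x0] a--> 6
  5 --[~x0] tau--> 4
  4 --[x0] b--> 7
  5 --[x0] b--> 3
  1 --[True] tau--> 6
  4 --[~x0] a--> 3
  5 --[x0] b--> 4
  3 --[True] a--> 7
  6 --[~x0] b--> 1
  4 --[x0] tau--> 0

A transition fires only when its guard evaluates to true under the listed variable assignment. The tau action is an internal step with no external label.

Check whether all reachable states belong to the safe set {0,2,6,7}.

Answer: INVARIANT HOLDS

Trace:
Safe = {0,2,6,7}
Reachable = {0,7}
  0: safe
  7: safe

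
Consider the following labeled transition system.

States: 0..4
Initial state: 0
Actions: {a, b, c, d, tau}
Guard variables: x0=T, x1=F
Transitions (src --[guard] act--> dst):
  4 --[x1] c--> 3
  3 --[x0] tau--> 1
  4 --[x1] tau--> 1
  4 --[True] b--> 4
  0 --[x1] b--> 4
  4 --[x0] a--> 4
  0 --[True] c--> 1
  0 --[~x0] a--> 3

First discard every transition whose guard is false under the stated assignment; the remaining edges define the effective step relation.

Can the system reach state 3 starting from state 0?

Answer: UNREACHABLE

Trace:
Guard filter leaves 4 enabled edge(s).
Layer 0: {0}
Layer 1: {1}  now seen {0,1}
Reach set: {0,1}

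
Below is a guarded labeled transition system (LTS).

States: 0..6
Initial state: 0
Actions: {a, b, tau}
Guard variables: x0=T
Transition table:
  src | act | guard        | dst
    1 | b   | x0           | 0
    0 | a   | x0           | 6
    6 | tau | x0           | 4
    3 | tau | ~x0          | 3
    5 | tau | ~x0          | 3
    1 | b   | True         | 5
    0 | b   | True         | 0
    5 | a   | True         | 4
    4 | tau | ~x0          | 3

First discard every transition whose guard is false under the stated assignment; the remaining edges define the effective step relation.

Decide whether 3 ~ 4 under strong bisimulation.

Answer: BISIMILAR

Trace:
Bisimulation quotient by refinement:
  P[0] = {{0,1,2,3,4,5,6}}
  P[1] = {{0},{1},{2,3,4},{5},{6}}
5 equivalence class(es) (converged in 2)
[3]={2,3,4}  [4]={2,3,4}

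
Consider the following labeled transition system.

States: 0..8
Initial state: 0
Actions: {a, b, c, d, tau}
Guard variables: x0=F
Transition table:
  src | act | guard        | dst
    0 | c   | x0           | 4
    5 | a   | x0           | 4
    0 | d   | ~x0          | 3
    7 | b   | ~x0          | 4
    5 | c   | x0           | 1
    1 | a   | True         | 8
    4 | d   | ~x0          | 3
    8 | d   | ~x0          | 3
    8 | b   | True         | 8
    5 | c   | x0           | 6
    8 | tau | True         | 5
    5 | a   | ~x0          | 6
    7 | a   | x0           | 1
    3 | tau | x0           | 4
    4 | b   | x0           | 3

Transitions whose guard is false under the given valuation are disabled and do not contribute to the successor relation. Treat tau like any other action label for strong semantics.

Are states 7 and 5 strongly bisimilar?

Compute ~ classes (split until stable):
  π0 = {{0,1,2,3,4,5,6,7,8}}
  π1 = {{0,4},{1,5},{2,3,6},{7},{8}}
  π2 = {{0,4},{1},{2,3,6},{5},{7},{8}}
Fixed point at round 3; 6 class(es).
[7]={7}  [5]={5}

Answer: NOT BISIMILAR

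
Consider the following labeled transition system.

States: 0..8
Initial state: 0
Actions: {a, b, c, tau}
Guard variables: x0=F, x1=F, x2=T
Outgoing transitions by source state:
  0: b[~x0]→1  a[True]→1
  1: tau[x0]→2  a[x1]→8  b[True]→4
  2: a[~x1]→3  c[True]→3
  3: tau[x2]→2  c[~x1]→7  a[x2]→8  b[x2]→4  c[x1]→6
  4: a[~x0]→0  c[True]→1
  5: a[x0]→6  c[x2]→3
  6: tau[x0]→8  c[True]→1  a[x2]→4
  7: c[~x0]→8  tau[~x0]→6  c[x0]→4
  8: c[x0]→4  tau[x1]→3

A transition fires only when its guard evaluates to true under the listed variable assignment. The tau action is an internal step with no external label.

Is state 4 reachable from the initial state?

Answer: REACHABLE

Trace:
Guard filter leaves 16 enabled edge(s).
Layer 0: {0}
Layer 1: {1}  total {0,1}
Layer 2: {4}  total {0,1,4}
Reachable = {0,1,4}
witness 4: b·b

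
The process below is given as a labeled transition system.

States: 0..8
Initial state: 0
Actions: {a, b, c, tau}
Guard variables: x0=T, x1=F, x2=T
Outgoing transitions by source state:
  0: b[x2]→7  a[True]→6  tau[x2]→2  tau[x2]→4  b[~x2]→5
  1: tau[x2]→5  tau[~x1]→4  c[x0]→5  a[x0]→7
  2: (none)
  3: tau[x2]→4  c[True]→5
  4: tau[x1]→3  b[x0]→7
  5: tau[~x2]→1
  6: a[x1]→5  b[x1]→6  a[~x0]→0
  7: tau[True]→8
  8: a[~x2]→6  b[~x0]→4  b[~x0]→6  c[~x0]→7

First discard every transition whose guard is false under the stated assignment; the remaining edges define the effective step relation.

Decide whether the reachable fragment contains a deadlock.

Answer: DEADLOCK at state 2

Analysis:
Reachable = {0,2,4,6,7,8}
  0: a→6  b→7  tau→2  tau→4  [deg 4]
  2: ∅  [no exit]
  4: b→7  [deg 1]
  6: ∅  [no exit]
  7: tau→8  [deg 1]
  8: ∅  [no exit]
witness 2: tau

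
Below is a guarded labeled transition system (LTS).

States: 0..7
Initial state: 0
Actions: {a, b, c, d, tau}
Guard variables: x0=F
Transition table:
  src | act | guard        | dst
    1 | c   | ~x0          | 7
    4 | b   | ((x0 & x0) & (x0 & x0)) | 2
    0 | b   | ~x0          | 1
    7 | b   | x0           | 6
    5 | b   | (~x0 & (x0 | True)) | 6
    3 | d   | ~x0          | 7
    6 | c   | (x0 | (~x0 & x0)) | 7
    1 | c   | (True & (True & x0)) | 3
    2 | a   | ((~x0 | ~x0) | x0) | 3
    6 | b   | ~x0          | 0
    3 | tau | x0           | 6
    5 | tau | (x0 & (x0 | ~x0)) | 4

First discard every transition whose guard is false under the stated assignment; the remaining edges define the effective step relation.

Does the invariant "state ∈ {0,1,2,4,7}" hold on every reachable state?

Safe = {0,1,2,4,7}
R = {0,1,7}
  0: safe
  1: safe
  7: safe

Answer: INVARIANT HOLDS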